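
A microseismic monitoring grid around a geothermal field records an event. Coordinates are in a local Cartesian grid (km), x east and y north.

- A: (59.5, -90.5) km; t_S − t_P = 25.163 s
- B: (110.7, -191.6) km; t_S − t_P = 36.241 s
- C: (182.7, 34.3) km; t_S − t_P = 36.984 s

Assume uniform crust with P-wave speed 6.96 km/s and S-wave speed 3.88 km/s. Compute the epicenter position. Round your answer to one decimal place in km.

-140.1 km east, 3.5 km north

Distance from S−P lag: d = Δt · v_P v_S / (v_P − v_S) = Δt · (6.96·3.88)/(6.96−3.88) ≈ 8.7678·Δt.
So d_A = 220.62, d_B = 317.75, d_C = 324.27 km.
Circle about each station: (x − 59.5)² + (y + 90.5)² = 220.62²; (x − 110.7)² + (y + 191.6)² = 317.75²; (x − 182.7)² + (y − 34.3)² = 324.27².
Subtracting the A equation from the B and C equations removes the quadratic terms:
102.4 x − 202.2 y = -15057.33
246.4 x + 249.6 y = -33652.57
Solving the 2×2 system: x ≈ -140.1, y ≈ 3.5 km.
Check against A (with the unrounded x, y): √((x − 59.5)²+(y + 90.5)²) = 220.65 ≈ 220.62 km. ✓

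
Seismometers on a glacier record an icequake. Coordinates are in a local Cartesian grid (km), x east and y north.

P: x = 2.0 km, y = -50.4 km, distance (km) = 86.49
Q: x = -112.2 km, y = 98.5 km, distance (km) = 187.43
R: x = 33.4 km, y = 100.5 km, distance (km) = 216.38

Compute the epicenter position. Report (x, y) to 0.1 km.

Circle about each station: (x − 2.0)² + (y + 50.4)² = 86.49²; (x + 112.2)² + (y − 98.5)² = 187.43²; (x − 33.4)² + (y − 100.5)² = 216.38².
Subtracting the P equation from the Q and R equations removes the quadratic terms:
-228.4 x + 297.8 y = -7902.55
62.8 x + 301.8 y = -30668.13
Solving the 2×2 system: x ≈ -77.0, y ≈ -85.6 km.

-77.0 km east, -85.6 km north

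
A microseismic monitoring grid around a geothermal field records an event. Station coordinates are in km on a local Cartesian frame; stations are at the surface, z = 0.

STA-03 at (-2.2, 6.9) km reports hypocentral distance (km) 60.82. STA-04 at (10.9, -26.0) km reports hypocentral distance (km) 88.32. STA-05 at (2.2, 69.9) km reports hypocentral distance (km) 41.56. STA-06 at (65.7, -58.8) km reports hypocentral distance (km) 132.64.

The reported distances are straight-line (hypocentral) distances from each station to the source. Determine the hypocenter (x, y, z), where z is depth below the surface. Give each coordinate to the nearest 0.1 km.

Each station gives a sphere (x−x_i)² + (y−y_i)² + z² = d_i² (stations at z=0).
Subtracting the STA-03 sphere from STA-04 and STA-05: z² cancels, leaving linear equations in x and y:
26.2 x − 65.8 y = -3358.99
8.8 x + 126.0 y = 6810.24
Solving: x ≈ 6.412, y ≈ 53.602 km (keep extra digits for the depth step; rounded: 6.4, 53.6).
Then from the STA-03 sphere: z² = 60.82² − (x + 2.2)² − (y − 6.9)² with x = 6.412, y = 53.602, so z ≈ 37.998 ≈ 38.0 km.
Check against STA-06 (with the unrounded solution): distance 132.64 ≈ 132.64 km. ✓

x ≈ 6.4 km, y ≈ 53.6 km, depth ≈ 38.0 km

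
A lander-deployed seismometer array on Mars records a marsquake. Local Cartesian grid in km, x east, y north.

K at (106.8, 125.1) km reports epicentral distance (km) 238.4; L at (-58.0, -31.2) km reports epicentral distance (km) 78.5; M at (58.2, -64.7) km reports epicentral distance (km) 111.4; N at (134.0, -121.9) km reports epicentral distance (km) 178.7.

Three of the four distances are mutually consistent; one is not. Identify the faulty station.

K

Solve using three stations at a time. Using L, M, N (subtract circle equations pairwise → linear system) gives (x, y) ≈ (-44.3, -108.7).
Distances from that point to each station vs reported:
  K: calculated 278.4 vs reported 238.4 → residual 40.0 km
  L: calculated 78.7 vs reported 78.5 → residual 0.2 km
  M: calculated 111.5 vs reported 111.4 → residual 0.1 km
  N: calculated 178.8 vs reported 178.7 → residual 0.1 km
L, M, N are mutually consistent (residuals ≈ 0); K is off by 40.0 km.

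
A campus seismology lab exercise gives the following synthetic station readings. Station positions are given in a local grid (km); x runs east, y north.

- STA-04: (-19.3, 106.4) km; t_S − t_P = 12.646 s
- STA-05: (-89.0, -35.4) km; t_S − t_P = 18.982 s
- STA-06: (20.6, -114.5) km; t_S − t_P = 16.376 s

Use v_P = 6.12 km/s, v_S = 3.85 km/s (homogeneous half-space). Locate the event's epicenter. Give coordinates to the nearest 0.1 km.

Distance from S−P lag: d = Δt · v_P v_S / (v_P − v_S) = Δt · (6.12·3.85)/(6.12−3.85) ≈ 10.3797·Δt.
So d_STA-04 = 131.26, d_STA-05 = 197.03, d_STA-06 = 169.98 km.
Circle about each station: (x + 19.3)² + (y − 106.4)² = 131.26²; (x + 89.0)² + (y + 35.4)² = 197.03²; (x − 20.6)² + (y + 114.5)² = 169.98².
Subtracting the STA-04 equation from the STA-05 and STA-06 equations removes the quadratic terms:
-139.4 x − 283.6 y = -24110.92
79.8 x − 441.8 y = -9822.85
Solving the 2×2 system: x ≈ 93.4, y ≈ 39.1 km.

93.4 km east, 39.1 km north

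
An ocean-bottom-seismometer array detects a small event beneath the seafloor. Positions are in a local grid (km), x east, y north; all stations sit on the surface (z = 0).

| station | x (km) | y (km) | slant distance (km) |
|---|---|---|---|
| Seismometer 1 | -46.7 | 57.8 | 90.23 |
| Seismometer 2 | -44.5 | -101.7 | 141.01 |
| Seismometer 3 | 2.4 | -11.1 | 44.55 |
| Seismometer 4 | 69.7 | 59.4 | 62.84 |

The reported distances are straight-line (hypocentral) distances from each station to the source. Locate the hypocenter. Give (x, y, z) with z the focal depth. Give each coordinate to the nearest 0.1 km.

Each station gives a sphere (x−x_i)² + (y−y_i)² + z² = d_i² (stations at z=0).
Subtracting the Seismometer 1 sphere from Seismometer 2 and Seismometer 3: z² cancels, leaving linear equations in x and y:
4.4 x − 319.0 y = -4940.96
98.2 x − 137.8 y = 763.99
Solving: x ≈ 30.097, y ≈ 15.904 km (keep extra digits for the depth step; rounded: 30.1, 15.9).
Then from the Seismometer 1 sphere: z² = 90.23² − (x + 46.7)² − (y − 57.8)² with x = 30.097, y = 15.904, so z ≈ 22.100 ≈ 22.1 km.

x ≈ 30.1 km, y ≈ 15.9 km, depth ≈ 22.1 km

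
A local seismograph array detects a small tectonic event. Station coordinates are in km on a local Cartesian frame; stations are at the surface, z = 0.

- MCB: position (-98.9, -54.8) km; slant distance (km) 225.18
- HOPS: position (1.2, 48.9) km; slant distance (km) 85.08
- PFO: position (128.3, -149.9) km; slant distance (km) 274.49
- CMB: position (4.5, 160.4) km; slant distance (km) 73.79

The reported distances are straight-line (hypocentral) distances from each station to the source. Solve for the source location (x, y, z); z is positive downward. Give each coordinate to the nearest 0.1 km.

(49.9, 111.3, 31.2)

Each station gives a sphere (x−x_i)² + (y−y_i)² + z² = d_i² (stations at z=0).
Subtracting the MCB sphere from HOPS and PFO: z² cancels, leaving linear equations in x and y:
200.2 x + 207.4 y = 33075.83
454.4 x − 190.2 y = 1507.92
Solving: x ≈ 49.907, y ≈ 111.304 km (keep extra digits for the depth step; rounded: 49.9, 111.3).
Then from the MCB sphere: z² = 225.18² − (x + 98.9)² − (y + 54.8)² with x = 49.907, y = 111.304, so z ≈ 31.176 ≈ 31.2 km.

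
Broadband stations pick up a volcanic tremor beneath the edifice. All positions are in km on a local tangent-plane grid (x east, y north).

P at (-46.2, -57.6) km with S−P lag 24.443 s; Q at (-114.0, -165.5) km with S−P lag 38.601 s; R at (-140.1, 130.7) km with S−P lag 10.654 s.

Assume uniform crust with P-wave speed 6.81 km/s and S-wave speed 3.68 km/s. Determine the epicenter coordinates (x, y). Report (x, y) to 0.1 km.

-55.1 km east, 137.9 km north

Distance from S−P lag: d = Δt · v_P v_S / (v_P − v_S) = Δt · (6.81·3.68)/(6.81−3.68) ≈ 8.0066·Δt.
So d_P = 195.71, d_Q = 309.06, d_R = 85.30 km.
Circle about each station: (x + 46.2)² + (y + 57.6)² = 195.71²; (x + 114.0)² + (y + 165.5)² = 309.06²; (x + 140.1)² + (y − 130.7)² = 85.30².
Subtracting pairs of circle equations eliminates x²+y² and gives linear equations (the radical axes):
-135.6 x − 215.8 y = -22281.63
-187.8 x + 376.6 y = 62284.61
Solving the 2×2 system: x ≈ -55.1, y ≈ 137.9 km.
Check against P (with the unrounded x, y): √((x + 46.2)²+(y + 57.6)²) = 195.70 ≈ 195.71 km. ✓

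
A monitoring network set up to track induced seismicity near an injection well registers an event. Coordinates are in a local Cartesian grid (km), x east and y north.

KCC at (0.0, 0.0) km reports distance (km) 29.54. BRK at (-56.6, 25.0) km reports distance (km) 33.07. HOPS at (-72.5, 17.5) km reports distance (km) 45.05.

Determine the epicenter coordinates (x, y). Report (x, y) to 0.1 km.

-28.6 km east, 7.4 km north

Circle about each station: x² + y² = 29.54²; (x + 56.6)² + (y − 25.0)² = 33.07²; (x + 72.5)² + (y − 17.5)² = 45.05².
Subtracting the KCC equation from the BRK and HOPS equations removes the quadratic terms:
-113.2 x + 50.0 y = 3607.55
-145.0 x + 35.0 y = 4405.61
Solving the 2×2 system: x ≈ -28.6, y ≈ 7.4 km.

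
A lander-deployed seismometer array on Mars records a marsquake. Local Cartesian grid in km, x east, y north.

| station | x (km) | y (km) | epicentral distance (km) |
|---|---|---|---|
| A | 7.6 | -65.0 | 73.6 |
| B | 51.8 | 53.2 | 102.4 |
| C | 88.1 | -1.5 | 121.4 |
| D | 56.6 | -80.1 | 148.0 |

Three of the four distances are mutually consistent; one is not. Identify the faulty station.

D

Solve using three stations at a time. Using A, B, C (subtract circle equations pairwise → linear system) gives (x, y) ≈ (-33.3, -3.8).
Distances from that point to each station vs reported:
  A: calculated 73.6 vs reported 73.6 → residual 0.0 km
  B: calculated 102.4 vs reported 102.4 → residual 0.0 km
  C: calculated 121.4 vs reported 121.4 → residual 0.0 km
  D: calculated 117.9 vs reported 148.0 → residual 30.1 km
A, B, C are mutually consistent (residuals ≈ 0); D is off by 30.1 km.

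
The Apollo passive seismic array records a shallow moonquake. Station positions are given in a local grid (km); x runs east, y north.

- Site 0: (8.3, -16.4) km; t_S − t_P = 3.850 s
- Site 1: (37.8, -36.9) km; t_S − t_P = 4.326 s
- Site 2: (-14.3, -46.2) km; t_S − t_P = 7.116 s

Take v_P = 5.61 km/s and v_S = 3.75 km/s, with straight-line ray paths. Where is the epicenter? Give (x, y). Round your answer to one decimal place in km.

x ≈ 41.4 km, y ≈ 11.9 km

Distance from S−P lag: d = Δt · v_P v_S / (v_P − v_S) = Δt · (5.61·3.75)/(5.61−3.75) ≈ 11.3105·Δt.
So d_Site 0 = 43.55, d_Site 1 = 48.93, d_Site 2 = 80.49 km.
Circle about each station: (x − 8.3)² + (y + 16.4)² = 43.55²; (x − 37.8)² + (y + 36.9)² = 48.93²; (x + 14.3)² + (y + 46.2)² = 80.49².
Subtracting pairs of circle equations eliminates x²+y² and gives linear equations (the radical axes):
59.0 x − 41.0 y = 1955.06
-45.2 x − 59.6 y = -2580.96
Solving the 2×2 system: x ≈ 41.4, y ≈ 11.9 km.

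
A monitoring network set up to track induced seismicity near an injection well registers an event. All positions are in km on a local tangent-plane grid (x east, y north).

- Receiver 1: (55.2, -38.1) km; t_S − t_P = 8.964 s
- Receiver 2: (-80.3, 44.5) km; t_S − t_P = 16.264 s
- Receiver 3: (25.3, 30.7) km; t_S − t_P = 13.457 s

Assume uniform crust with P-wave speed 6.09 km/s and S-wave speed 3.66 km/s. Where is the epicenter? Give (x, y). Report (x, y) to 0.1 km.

(-10.6, -87.4)

Distance from S−P lag: d = Δt · v_P v_S / (v_P − v_S) = Δt · (6.09·3.66)/(6.09−3.66) ≈ 9.1726·Δt.
So d_Receiver 1 = 82.22, d_Receiver 2 = 149.18, d_Receiver 3 = 123.44 km.
Circle about each station: (x − 55.2)² + (y + 38.1)² = 82.22²; (x + 80.3)² + (y − 44.5)² = 149.18²; (x − 25.3)² + (y − 30.7)² = 123.44².
Subtracting pairs of circle equations eliminates x²+y² and gives linear equations (the radical axes):
-271.0 x + 165.2 y = -11564.85
-59.8 x + 137.6 y = -11393.38
Solving the 2×2 system: x ≈ -10.6, y ≈ -87.4 km.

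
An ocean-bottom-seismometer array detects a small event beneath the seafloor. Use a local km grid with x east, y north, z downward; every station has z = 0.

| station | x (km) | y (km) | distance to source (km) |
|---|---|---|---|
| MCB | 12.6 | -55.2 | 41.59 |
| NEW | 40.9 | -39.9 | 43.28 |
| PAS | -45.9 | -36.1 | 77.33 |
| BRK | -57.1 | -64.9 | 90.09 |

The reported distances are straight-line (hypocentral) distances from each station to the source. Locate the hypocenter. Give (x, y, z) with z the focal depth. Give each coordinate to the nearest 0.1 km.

x ≈ 21.0 km, y ≈ -41.6 km, depth ≈ 38.4 km

Each station gives a sphere (x−x_i)² + (y−y_i)² + z² = d_i² (stations at z=0).
Subtracting the MCB sphere from NEW and PAS: z² cancels, leaving linear equations in x and y:
56.6 x + 30.6 y = -84.41
-117.0 x + 38.2 y = -4045.98
Solving: x ≈ 20.999, y ≈ -41.600 km (keep extra digits for the depth step; rounded: 21.0, -41.6).
Then from the MCB sphere: z² = 41.59² − (x − 12.6)² − (y + 55.2)² with x = 20.999, y = -41.600, so z ≈ 38.396 ≈ 38.4 km.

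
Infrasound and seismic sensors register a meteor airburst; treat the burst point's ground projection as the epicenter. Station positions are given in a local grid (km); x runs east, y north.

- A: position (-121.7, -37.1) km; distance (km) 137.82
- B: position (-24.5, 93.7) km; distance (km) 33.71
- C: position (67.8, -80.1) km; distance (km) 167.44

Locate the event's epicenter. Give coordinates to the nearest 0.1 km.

(-23.9, 60.0)

Circle about each station: (x + 121.7)² + (y + 37.1)² = 137.82²; (x + 24.5)² + (y − 93.7)² = 33.71²; (x − 67.8)² + (y + 80.1)² = 167.44².
Subtracting the A equation from the B and C equations removes the quadratic terms:
194.4 x + 261.6 y = 11050.63
379.0 x − 86.0 y = -14216.25
Solving the 2×2 system: x ≈ -23.9, y ≈ 60.0 km.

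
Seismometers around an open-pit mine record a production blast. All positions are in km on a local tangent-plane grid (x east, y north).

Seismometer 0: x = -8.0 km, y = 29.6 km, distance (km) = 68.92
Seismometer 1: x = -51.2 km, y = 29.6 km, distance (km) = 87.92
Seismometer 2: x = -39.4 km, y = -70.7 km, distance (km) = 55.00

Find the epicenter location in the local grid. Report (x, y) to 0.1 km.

Circle about each station: (x + 8.0)² + (y − 29.6)² = 68.92²; (x + 51.2)² + (y − 29.6)² = 87.92²; (x + 39.4)² + (y + 70.7)² = 55.00².
Subtracting the Seismometer 0 equation from the Seismometer 1 and Seismometer 2 equations removes the quadratic terms:
-86.4 x + 0.0 y = -422.52
-62.8 x − 200.6 y = 7335.66
Solving the 2×2 system: x ≈ 4.9, y ≈ -38.1 km.
Check against Seismometer 0 (with the unrounded x, y): √((x + 8.0)²+(y − 29.6)²) = 68.92 ≈ 68.92 km. ✓

x ≈ 4.9 km, y ≈ -38.1 km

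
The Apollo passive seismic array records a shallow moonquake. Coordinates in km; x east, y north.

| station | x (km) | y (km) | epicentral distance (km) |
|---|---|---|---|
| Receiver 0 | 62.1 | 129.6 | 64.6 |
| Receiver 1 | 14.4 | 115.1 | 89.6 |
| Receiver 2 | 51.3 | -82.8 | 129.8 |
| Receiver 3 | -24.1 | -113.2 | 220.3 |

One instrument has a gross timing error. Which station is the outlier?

Receiver 2

Solve using three stations at a time. Using Receiver 0, Receiver 1, Receiver 3 (subtract circle equations pairwise → linear system) gives (x, y) ≈ (93.6, 73.0).
Distances from that point to each station vs reported:
  Receiver 0: calculated 64.8 vs reported 64.6 → residual 0.2 km
  Receiver 1: calculated 89.7 vs reported 89.6 → residual 0.1 km
  Receiver 2: calculated 161.5 vs reported 129.8 → residual 31.7 km
  Receiver 3: calculated 220.3 vs reported 220.3 → residual 0.0 km
Receiver 0, Receiver 1, Receiver 3 are mutually consistent (residuals ≈ 0); Receiver 2 is off by 31.7 km.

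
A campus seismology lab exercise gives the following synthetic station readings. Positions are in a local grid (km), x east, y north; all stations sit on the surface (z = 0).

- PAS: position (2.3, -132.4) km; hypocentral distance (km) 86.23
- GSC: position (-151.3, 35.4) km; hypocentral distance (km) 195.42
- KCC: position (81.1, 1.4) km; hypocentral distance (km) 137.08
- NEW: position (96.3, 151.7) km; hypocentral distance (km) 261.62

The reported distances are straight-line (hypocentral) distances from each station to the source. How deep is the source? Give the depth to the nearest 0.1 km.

depth ≈ 66.9 km

Each station gives a sphere (x−x_i)² + (y−y_i)² + z² = d_i² (stations at z=0).
Subtracting the PAS sphere from GSC and KCC: z² cancels, leaving linear equations in x and y:
-307.2 x + 335.6 y = -24143.56
157.6 x + 267.6 y = -22311.19
Solving: x ≈ -7.601, y ≈ -78.899 km (keep extra digits for the depth step; rounded: -7.6, -78.9).
Then from the PAS sphere: z² = 86.23² − (x − 2.3)² − (y + 132.4)² with x = -7.601, y = -78.899, so z ≈ 66.897 ≈ 66.9 km.
Check against NEW (with the unrounded solution): distance 261.62 ≈ 261.62 km. ✓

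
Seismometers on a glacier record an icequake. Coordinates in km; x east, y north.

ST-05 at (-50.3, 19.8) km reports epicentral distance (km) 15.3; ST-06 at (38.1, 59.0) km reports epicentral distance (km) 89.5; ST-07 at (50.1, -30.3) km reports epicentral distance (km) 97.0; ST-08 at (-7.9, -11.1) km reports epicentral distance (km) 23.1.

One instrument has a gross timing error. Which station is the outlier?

ST-08

Solve using three stations at a time. Using ST-05, ST-06, ST-07 (subtract circle equations pairwise → linear system) gives (x, y) ≈ (-37.6, 11.2).
Distances from that point to each station vs reported:
  ST-05: calculated 15.4 vs reported 15.3 → residual 0.1 km
  ST-06: calculated 89.5 vs reported 89.5 → residual 0.0 km
  ST-07: calculated 97.0 vs reported 97.0 → residual 0.0 km
  ST-08: calculated 37.1 vs reported 23.1 → residual 14.0 km
ST-05, ST-06, ST-07 are mutually consistent (residuals ≈ 0); ST-08 is off by 14.0 km.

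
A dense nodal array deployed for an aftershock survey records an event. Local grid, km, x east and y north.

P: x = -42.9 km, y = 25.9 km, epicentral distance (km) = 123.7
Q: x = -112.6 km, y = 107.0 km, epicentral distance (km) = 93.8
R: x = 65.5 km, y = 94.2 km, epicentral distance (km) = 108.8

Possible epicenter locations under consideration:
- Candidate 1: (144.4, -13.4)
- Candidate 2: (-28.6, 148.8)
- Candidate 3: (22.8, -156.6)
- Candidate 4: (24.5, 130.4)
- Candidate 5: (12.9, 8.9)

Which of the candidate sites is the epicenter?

Candidate 2

For each candidate, compare |candidate − station| to the reported distance:
Candidate 1: residuals P 67.7, Q 190.0, R 24.6 → max 190.0 km
Candidate 2: residuals P 0.0, Q 0.0, R 0.0 → max 0.0 km
Candidate 3: residuals P 70.3, Q 202.5, R 145.6 → max 202.5 km
Candidate 4: residuals P 0.7, Q 45.3, R 54.1 → max 54.1 km
Candidate 5: residuals P 65.4, Q 65.5, R 8.6 → max 65.5 km
Only Candidate 2 has all residuals ≈ 0.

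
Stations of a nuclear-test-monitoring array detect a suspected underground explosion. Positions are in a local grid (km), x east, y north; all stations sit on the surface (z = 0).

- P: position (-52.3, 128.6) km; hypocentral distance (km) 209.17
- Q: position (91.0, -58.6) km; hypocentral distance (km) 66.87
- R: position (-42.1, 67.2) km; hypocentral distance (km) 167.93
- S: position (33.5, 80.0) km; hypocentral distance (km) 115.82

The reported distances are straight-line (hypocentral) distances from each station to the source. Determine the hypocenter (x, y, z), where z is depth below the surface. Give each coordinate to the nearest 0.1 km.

(106.5, -3.2, 34.1)

Each station gives a sphere (x−x_i)² + (y−y_i)² + z² = d_i² (stations at z=0).
Subtracting the P sphere from Q and R: z² cancels, leaving linear equations in x and y:
286.6 x − 374.4 y = 31722.20
20.4 x − 122.8 y = 2566.60
Solving: x ≈ 106.491, y ≈ -3.210 km (keep extra digits for the depth step; rounded: 106.5, -3.2).
Then from the P sphere: z² = 209.17² − (x + 52.3)² − (y − 128.6)² with x = 106.491, y = -3.210, so z ≈ 34.112 ≈ 34.1 km.
Check against S (with the unrounded solution): distance 115.82 ≈ 115.82 km. ✓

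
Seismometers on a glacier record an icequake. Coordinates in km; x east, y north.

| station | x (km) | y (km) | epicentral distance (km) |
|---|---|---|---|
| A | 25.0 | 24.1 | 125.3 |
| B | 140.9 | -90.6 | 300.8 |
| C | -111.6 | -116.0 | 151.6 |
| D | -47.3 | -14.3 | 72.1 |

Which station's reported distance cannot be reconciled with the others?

Solve using three stations at a time. Using A, C, D (subtract circle equations pairwise → linear system) gives (x, y) ≈ (-99.9, 35.2).
Distances from that point to each station vs reported:
  A: calculated 125.4 vs reported 125.3 → residual 0.1 km
  B: calculated 271.6 vs reported 300.8 → residual 29.2 km
  C: calculated 151.6 vs reported 151.6 → residual 0.0 km
  D: calculated 72.2 vs reported 72.1 → residual 0.1 km
A, C, D are mutually consistent (residuals ≈ 0); B is off by 29.2 km.

B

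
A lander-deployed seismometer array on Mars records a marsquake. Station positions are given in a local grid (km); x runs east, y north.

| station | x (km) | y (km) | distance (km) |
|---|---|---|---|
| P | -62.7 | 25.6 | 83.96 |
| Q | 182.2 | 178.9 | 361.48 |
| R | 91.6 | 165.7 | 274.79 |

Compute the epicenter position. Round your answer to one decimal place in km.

-146.6 km east, 28.7 km north

Circle about each station: (x + 62.7)² + (y − 25.6)² = 83.96²; (x − 182.2)² + (y − 178.9)² = 361.48²; (x − 91.6)² + (y − 165.7)² = 274.79².
Subtracting the P equation from the Q and R equations removes the quadratic terms:
489.8 x + 306.6 y = -63003.11
308.6 x + 280.2 y = -37199.86
Solving the 2×2 system: x ≈ -146.6, y ≈ 28.7 km.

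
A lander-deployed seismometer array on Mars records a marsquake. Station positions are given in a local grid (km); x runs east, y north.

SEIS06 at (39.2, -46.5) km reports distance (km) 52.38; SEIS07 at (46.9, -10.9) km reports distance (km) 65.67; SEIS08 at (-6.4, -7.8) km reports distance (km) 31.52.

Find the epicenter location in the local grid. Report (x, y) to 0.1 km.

Circle about each station: (x − 39.2)² + (y + 46.5)² = 52.38²; (x − 46.9)² + (y + 10.9)² = 65.67²; (x + 6.4)² + (y + 7.8)² = 31.52².
Subtracting the SEIS06 equation from the SEIS07 and SEIS08 equations removes the quadratic terms:
15.4 x + 71.2 y = -2949.35
-91.2 x + 77.4 y = -1846.94
Solving the 2×2 system: x ≈ -12.6, y ≈ -38.7 km.

-12.6 km east, -38.7 km north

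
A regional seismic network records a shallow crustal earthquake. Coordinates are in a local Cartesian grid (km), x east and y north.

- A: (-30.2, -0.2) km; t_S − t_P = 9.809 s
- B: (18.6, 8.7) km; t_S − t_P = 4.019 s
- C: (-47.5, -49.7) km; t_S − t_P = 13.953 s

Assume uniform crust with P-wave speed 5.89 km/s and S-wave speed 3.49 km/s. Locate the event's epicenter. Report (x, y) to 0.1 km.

Distance from S−P lag: d = Δt · v_P v_S / (v_P − v_S) = Δt · (5.89·3.49)/(5.89−3.49) ≈ 8.5650·Δt.
So d_A = 84.01, d_B = 34.42, d_C = 119.51 km.
Circle about each station: (x + 30.2)² + (y + 0.2)² = 84.01²; (x − 18.6)² + (y − 8.7)² = 34.42²; (x + 47.5)² + (y + 49.7)² = 119.51².
Subtracting the A equation from the B and C equations removes the quadratic terms:
97.6 x + 17.8 y = 5382.51
-34.6 x − 99.0 y = -3410.70
Solving the 2×2 system: x ≈ 52.2, y ≈ 16.2 km.
Check against A (with the unrounded x, y): √((x + 30.2)²+(y + 0.2)²) = 84.01 ≈ 84.01 km. ✓

x ≈ 52.2 km, y ≈ 16.2 km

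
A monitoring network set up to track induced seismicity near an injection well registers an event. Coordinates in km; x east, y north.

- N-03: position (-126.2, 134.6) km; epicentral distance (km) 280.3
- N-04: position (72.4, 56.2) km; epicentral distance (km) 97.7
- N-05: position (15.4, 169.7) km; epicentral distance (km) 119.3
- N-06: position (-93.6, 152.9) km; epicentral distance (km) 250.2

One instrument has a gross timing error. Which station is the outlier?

Solve using three stations at a time. Using N-03, N-04, N-06 (subtract circle equations pairwise → linear system) gives (x, y) ≈ (153.2, 111.4).
Distances from that point to each station vs reported:
  N-03: calculated 280.3 vs reported 280.3 → residual 0.0 km
  N-04: calculated 97.8 vs reported 97.7 → residual 0.1 km
  N-05: calculated 149.6 vs reported 119.3 → residual 30.3 km
  N-06: calculated 250.2 vs reported 250.2 → residual 0.0 km
N-03, N-04, N-06 are mutually consistent (residuals ≈ 0); N-05 is off by 30.3 km.

N-05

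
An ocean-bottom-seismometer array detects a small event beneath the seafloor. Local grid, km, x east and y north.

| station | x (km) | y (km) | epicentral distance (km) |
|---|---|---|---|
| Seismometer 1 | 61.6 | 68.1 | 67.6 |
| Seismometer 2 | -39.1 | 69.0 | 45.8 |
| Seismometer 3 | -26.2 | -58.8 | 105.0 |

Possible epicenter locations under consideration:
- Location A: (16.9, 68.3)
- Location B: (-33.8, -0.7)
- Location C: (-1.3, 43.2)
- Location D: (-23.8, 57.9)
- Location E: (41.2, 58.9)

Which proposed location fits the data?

For each candidate, compare |candidate − station| to the reported distance:
Location A: residuals Seismometer 1 22.9, Seismometer 2 10.2, Seismometer 3 29.2 → max 29.2 km
Location B: residuals Seismometer 1 50.0, Seismometer 2 24.1, Seismometer 3 46.4 → max 50.0 km
Location C: residuals Seismometer 1 0.0, Seismometer 2 0.0, Seismometer 3 0.0 → max 0.0 km
Location D: residuals Seismometer 1 18.4, Seismometer 2 26.9, Seismometer 3 11.7 → max 26.9 km
Location E: residuals Seismometer 1 45.2, Seismometer 2 35.1, Seismometer 3 30.6 → max 45.2 km
Only Location C has all residuals ≈ 0.

Location C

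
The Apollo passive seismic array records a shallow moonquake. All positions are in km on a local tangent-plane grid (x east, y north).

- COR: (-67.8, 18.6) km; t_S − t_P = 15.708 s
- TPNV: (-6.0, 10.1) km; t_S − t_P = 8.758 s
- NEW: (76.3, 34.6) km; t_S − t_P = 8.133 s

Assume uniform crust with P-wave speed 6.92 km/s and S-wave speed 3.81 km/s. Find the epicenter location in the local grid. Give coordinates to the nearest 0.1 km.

Distance from S−P lag: d = Δt · v_P v_S / (v_P − v_S) = Δt · (6.92·3.81)/(6.92−3.81) ≈ 8.4776·Δt.
So d_COR = 133.17, d_TPNV = 74.25, d_NEW = 68.95 km.
Circle about each station: (x + 67.8)² + (y − 18.6)² = 133.17²; (x + 6.0)² + (y − 10.1)² = 74.25²; (x − 76.3)² + (y − 34.6)² = 68.95².
Subtracting pairs of circle equations eliminates x²+y² and gives linear equations (the radical axes):
123.6 x − 17.0 y = 7416.40
288.2 x + 32.0 y = 15056.20
Solving the 2×2 system: x ≈ 55.7, y ≈ -31.2 km.

55.7 km east, -31.2 km north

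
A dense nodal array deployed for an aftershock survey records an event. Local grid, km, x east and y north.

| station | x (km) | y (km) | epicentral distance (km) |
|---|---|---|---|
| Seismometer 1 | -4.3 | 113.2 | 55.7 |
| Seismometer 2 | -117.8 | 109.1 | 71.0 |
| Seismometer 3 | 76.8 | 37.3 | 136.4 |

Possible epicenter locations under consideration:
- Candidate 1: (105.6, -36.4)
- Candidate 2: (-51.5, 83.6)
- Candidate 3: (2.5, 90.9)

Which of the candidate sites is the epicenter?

Candidate 2

For each candidate, compare |candidate − station| to the reported distance:
Candidate 1: residuals Seismometer 1 129.9, Seismometer 2 195.6, Seismometer 3 57.3 → max 195.6 km
Candidate 2: residuals Seismometer 1 0.0, Seismometer 2 0.0, Seismometer 3 0.0 → max 0.0 km
Candidate 3: residuals Seismometer 1 32.4, Seismometer 2 50.7, Seismometer 3 44.8 → max 50.7 km
Only Candidate 2 has all residuals ≈ 0.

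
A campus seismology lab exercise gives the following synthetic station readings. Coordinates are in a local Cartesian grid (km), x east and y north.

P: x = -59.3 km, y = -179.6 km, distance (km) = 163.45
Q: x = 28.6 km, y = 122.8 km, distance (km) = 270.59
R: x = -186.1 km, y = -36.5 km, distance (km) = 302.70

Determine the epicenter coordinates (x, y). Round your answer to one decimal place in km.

Circle about each station: (x + 59.3)² + (y + 179.6)² = 163.45²; (x − 28.6)² + (y − 122.8)² = 270.59²; (x + 186.1)² + (y + 36.5)² = 302.70².
Subtracting pairs of circle equations eliminates x²+y² and gives linear equations (the radical axes):
175.8 x + 604.8 y = -66377.90
-253.6 x + 286.2 y = -64718.58
Solving the 2×2 system: x ≈ 98.9, y ≈ -138.5 km.

98.9 km east, -138.5 km north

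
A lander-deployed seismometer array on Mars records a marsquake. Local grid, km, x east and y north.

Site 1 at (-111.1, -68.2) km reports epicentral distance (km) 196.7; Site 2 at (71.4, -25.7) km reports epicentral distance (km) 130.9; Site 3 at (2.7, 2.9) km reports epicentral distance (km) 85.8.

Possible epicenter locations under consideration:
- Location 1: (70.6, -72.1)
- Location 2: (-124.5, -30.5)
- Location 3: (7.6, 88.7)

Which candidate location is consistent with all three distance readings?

For each candidate, compare |candidate − station| to the reported distance:
Location 1: residuals Site 1 15.0, Site 2 84.5, Site 3 15.4 → max 84.5 km
Location 2: residuals Site 1 156.7, Site 2 65.1, Site 3 45.7 → max 156.7 km
Location 3: residuals Site 1 0.0, Site 2 0.1, Site 3 0.1 → max 0.1 km
Only Location 3 has all residuals ≈ 0.

Location 3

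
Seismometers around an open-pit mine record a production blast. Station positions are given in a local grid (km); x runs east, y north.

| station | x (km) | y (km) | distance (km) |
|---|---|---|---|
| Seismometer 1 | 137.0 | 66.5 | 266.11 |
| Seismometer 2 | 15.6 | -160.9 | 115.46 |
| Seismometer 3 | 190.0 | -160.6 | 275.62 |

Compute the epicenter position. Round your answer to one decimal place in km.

Circle about each station: (x − 137.0)² + (y − 66.5)² = 266.11²; (x − 15.6)² + (y + 160.9)² = 115.46²; (x − 190.0)² + (y + 160.6)² = 275.62².
Subtracting pairs of circle equations eliminates x²+y² and gives linear equations (the radical axes):
-242.8 x − 454.8 y = 60424.44
106.0 x − 454.2 y = 33549.26
Solving the 2×2 system: x ≈ -76.9, y ≈ -91.8 km.

-76.9 km east, -91.8 km north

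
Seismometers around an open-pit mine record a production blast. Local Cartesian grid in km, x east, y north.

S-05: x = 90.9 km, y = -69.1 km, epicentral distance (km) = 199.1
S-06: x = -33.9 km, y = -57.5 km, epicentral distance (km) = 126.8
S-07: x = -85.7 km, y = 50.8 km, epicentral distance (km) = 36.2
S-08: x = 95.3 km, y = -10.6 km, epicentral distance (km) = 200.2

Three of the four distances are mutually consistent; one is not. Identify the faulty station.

Solve using three stations at a time. Using S-05, S-06, S-07 (subtract circle equations pairwise → linear system) gives (x, y) ≈ (-53.7, 67.7).
Distances from that point to each station vs reported:
  S-05: calculated 199.1 vs reported 199.1 → residual 0.0 km
  S-06: calculated 126.8 vs reported 126.8 → residual 0.0 km
  S-07: calculated 36.2 vs reported 36.2 → residual 0.0 km
  S-08: calculated 168.4 vs reported 200.2 → residual 31.8 km
S-05, S-06, S-07 are mutually consistent (residuals ≈ 0); S-08 is off by 31.8 km.

S-08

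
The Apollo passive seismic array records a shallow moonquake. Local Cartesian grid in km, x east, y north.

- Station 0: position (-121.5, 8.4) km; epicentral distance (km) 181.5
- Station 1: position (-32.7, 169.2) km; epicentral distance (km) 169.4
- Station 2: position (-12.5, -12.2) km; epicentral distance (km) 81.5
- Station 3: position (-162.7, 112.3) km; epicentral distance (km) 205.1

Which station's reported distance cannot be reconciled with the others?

Station 3

Solve using three stations at a time. Using Station 0, Station 1, Station 2 (subtract circle equations pairwise → linear system) gives (x, y) ≈ (59.1, 26.8).
Distances from that point to each station vs reported:
  Station 0: calculated 181.5 vs reported 181.5 → residual 0.0 km
  Station 1: calculated 169.4 vs reported 169.4 → residual 0.0 km
  Station 2: calculated 81.5 vs reported 81.5 → residual 0.0 km
  Station 3: calculated 237.7 vs reported 205.1 → residual 32.6 km
Station 0, Station 1, Station 2 are mutually consistent (residuals ≈ 0); Station 3 is off by 32.6 km.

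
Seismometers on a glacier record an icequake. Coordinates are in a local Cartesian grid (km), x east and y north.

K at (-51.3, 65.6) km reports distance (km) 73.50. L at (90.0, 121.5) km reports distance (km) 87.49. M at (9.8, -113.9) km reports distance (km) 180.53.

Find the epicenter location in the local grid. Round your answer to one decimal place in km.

Circle about each station: (x + 51.3)² + (y − 65.6)² = 73.50²; (x − 90.0)² + (y − 121.5)² = 87.49²; (x − 9.8)² + (y + 113.9)² = 180.53².
Subtracting pairs of circle equations eliminates x²+y² and gives linear equations (the radical axes):
282.6 x + 111.8 y = 13674.95
122.2 x − 359.0 y = -21054.63
Solving the 2×2 system: x ≈ 22.2, y ≈ 66.2 km.

x ≈ 22.2 km, y ≈ 66.2 km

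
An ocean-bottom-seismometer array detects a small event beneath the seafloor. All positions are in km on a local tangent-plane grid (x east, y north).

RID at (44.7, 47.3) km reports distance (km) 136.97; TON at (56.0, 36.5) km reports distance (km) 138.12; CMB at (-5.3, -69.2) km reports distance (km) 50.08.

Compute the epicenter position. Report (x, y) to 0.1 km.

(-51.6, -50.1)

Circle about each station: (x − 44.7)² + (y − 47.3)² = 136.97²; (x − 56.0)² + (y − 36.5)² = 138.12²; (x + 5.3)² + (y + 69.2)² = 50.08².
Subtracting the RID equation from the TON and CMB equations removes the quadratic terms:
22.6 x − 21.6 y = -83.48
-100.0 x − 233.0 y = 16834.12
Solving the 2×2 system: x ≈ -51.6, y ≈ -50.1 km.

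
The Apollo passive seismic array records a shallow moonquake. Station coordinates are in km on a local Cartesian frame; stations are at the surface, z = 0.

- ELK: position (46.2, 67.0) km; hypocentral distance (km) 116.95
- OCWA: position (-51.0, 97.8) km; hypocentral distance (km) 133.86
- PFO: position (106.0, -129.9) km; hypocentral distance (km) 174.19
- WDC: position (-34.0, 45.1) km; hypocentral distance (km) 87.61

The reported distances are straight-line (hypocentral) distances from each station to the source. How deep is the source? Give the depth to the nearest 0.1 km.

Each station gives a sphere (x−x_i)² + (y−y_i)² + z² = d_i² (stations at z=0).
Subtracting the ELK sphere from OCWA and PFO: z² cancels, leaving linear equations in x and y:
-194.4 x + 61.6 y = 1301.20
119.6 x − 393.8 y = 4821.72
Solving: x ≈ -11.699, y ≈ -15.797 km (keep extra digits for the depth step; rounded: -11.7, -15.8).
Then from the ELK sphere: z² = 116.95² − (x − 46.2)² − (y − 67.0)² with x = -11.699, y = -15.797, so z ≈ 58.904 ≈ 58.9 km.
Check against WDC (with the unrounded solution): distance 87.61 ≈ 87.61 km. ✓

depth ≈ 58.9 km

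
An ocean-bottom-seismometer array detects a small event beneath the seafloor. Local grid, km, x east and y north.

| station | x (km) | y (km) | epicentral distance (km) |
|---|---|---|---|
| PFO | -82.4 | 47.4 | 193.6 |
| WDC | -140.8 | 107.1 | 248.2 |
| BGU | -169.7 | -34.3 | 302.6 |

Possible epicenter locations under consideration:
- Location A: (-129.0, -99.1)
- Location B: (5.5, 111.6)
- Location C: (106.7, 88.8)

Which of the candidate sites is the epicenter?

Location C

For each candidate, compare |candidate − station| to the reported distance:
Location A: residuals PFO 39.9, WDC 41.7, BGU 226.1 → max 226.1 km
Location B: residuals PFO 84.8, WDC 101.8, BGU 74.6 → max 101.8 km
Location C: residuals PFO 0.0, WDC 0.0, BGU 0.0 → max 0.0 km
Only Location C has all residuals ≈ 0.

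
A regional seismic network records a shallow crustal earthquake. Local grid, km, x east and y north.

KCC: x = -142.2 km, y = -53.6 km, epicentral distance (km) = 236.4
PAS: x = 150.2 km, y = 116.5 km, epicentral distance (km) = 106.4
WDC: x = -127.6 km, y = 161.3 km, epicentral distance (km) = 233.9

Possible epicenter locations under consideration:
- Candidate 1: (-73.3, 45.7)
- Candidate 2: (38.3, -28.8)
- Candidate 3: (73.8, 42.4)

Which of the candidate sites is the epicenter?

For each candidate, compare |candidate − station| to the reported distance:
Candidate 1: residuals KCC 115.5, PAS 128.0, WDC 106.2 → max 128.0 km
Candidate 2: residuals KCC 54.2, PAS 77.0, WDC 18.4 → max 77.0 km
Candidate 3: residuals KCC 0.0, PAS 0.0, WDC 0.0 → max 0.0 km
Only Candidate 3 has all residuals ≈ 0.

Candidate 3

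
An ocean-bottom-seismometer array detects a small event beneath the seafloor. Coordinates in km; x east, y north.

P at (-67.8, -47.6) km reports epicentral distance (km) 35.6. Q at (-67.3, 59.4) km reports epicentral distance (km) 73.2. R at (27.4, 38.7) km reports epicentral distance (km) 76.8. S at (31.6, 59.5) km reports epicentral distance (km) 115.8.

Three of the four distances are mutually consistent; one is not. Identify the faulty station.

Solve using three stations at a time. Using P, Q, S (subtract circle equations pairwise → linear system) gives (x, y) ≈ (-58.5, -13.3).
Distances from that point to each station vs reported:
  P: calculated 35.6 vs reported 35.6 → residual 0.0 km
  Q: calculated 73.2 vs reported 73.2 → residual 0.0 km
  R: calculated 100.4 vs reported 76.8 → residual 23.6 km
  S: calculated 115.8 vs reported 115.8 → residual 0.0 km
P, Q, S are mutually consistent (residuals ≈ 0); R is off by 23.6 km.

R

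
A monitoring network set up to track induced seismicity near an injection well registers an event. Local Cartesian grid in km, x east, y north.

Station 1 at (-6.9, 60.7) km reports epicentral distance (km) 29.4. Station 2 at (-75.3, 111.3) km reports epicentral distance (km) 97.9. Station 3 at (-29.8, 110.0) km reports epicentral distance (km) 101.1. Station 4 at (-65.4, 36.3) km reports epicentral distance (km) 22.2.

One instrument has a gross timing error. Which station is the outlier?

Station 1

Solve using three stations at a time. Using Station 2, Station 3, Station 4 (subtract circle equations pairwise → linear system) gives (x, y) ≈ (-62.3, 14.3).
Distances from that point to each station vs reported:
  Station 1: calculated 72.3 vs reported 29.4 → residual 42.9 km
  Station 2: calculated 97.9 vs reported 97.9 → residual 0.0 km
  Station 3: calculated 101.1 vs reported 101.1 → residual 0.0 km
  Station 4: calculated 22.3 vs reported 22.2 → residual 0.1 km
Station 2, Station 3, Station 4 are mutually consistent (residuals ≈ 0); Station 1 is off by 42.9 km.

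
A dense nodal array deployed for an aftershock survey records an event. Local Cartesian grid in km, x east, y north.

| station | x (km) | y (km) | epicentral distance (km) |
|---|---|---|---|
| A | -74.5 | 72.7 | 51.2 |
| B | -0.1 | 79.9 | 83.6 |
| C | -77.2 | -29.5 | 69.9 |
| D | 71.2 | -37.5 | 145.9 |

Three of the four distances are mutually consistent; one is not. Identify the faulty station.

Solve using three stations at a time. Using A, B, D (subtract circle equations pairwise → linear system) gives (x, y) ≈ (-61.5, 23.1).
Distances from that point to each station vs reported:
  A: calculated 51.2 vs reported 51.2 → residual 0.0 km
  B: calculated 83.6 vs reported 83.6 → residual 0.0 km
  C: calculated 54.9 vs reported 69.9 → residual 15.0 km
  D: calculated 145.9 vs reported 145.9 → residual 0.0 km
A, B, D are mutually consistent (residuals ≈ 0); C is off by 15.0 km.

C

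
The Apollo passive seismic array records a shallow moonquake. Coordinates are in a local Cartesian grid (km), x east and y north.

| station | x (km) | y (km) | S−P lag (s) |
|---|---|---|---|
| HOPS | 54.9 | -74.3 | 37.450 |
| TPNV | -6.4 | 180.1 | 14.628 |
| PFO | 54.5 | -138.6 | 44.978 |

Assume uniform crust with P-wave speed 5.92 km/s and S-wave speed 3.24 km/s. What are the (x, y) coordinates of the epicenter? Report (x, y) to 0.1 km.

x ≈ -103.8 km, y ≈ 141.7 km

Distance from S−P lag: d = Δt · v_P v_S / (v_P − v_S) = Δt · (5.92·3.24)/(5.92−3.24) ≈ 7.1570·Δt.
So d_HOPS = 268.03, d_TPNV = 104.69, d_PFO = 321.91 km.
Circle about each station: (x − 54.9)² + (y + 74.3)² = 268.03²; (x + 6.4)² + (y − 180.1)² = 104.69²; (x − 54.5)² + (y + 138.6)² = 321.91².
Subtracting pairs of circle equations eliminates x²+y² and gives linear equations (the radical axes):
-122.6 x + 508.8 y = 84822.55
-0.8 x − 128.6 y = -18140.26
Solving the 2×2 system: x ≈ -103.8, y ≈ 141.7 km.
Check against HOPS (with the unrounded x, y): √((x − 54.9)²+(y + 74.3)²) = 268.02 ≈ 268.03 km. ✓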